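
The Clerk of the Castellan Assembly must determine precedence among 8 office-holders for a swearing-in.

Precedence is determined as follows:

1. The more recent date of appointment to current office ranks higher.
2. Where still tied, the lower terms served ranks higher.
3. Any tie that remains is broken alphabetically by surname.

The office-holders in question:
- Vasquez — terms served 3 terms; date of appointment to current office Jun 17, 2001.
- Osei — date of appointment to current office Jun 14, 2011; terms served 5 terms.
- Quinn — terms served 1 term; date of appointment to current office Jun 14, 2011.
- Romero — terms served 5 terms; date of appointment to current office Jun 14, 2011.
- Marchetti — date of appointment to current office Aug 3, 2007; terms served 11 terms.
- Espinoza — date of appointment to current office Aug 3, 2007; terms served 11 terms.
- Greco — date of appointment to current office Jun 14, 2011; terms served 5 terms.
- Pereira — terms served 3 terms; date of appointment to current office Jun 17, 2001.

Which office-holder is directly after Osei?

Romero

By date of appointment to current office (later first): Quinn, Greco, Osei and Romero (each Jun 14, 2011); then Espinoza and Marchetti (both Aug 3, 2007); then Pereira and Vasquez (both Jun 17, 2001).
Among Quinn, Greco, Osei and Romero, by terms served (lower first): Quinn (1 term) before Greco, Osei and Romero (5 terms).
Among Greco, Osei and Romero, alphabetically by surname: Greco before Osei before Romero.
Espinoza and Marchetti both have terms served 11 terms, so the next rule applies.
Among Espinoza and Marchetti, alphabetically by surname: Espinoza before Marchetti.
Pereira and Vasquez both have terms served 3 terms, so the next rule applies.
Among Pereira and Vasquez, alphabetically by surname: Pereira before Vasquez.
Order: Quinn, Greco, Osei, Romero, Espinoza, Marchetti, Pereira, Vasquez.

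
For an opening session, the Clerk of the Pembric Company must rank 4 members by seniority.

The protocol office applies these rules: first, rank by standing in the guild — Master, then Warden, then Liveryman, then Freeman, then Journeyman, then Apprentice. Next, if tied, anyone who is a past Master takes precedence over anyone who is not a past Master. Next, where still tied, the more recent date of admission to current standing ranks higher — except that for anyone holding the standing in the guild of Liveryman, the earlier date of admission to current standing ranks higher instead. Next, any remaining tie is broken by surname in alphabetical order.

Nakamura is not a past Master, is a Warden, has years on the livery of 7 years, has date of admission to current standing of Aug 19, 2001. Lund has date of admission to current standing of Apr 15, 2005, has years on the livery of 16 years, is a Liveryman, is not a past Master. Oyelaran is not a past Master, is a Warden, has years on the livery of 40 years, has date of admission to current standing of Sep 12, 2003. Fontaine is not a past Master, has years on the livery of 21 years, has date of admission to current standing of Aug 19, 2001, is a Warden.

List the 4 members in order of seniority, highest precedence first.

Oyelaran, Fontaine, Nakamura, Lund

By standing in the guild: Oyelaran, Fontaine and Nakamura (Warden); then Lund (Liveryman).
Oyelaran, Fontaine and Nakamura are each not a past Master, so the next rule applies.
Among Oyelaran, Fontaine and Nakamura, by date of admission to current standing (later first): Oyelaran (Sep 12, 2003) before Fontaine and Nakamura (Aug 19, 2001).
Among Fontaine and Nakamura, alphabetically by surname: Fontaine before Nakamura.
Full order: Oyelaran, Fontaine, Nakamura, Lund.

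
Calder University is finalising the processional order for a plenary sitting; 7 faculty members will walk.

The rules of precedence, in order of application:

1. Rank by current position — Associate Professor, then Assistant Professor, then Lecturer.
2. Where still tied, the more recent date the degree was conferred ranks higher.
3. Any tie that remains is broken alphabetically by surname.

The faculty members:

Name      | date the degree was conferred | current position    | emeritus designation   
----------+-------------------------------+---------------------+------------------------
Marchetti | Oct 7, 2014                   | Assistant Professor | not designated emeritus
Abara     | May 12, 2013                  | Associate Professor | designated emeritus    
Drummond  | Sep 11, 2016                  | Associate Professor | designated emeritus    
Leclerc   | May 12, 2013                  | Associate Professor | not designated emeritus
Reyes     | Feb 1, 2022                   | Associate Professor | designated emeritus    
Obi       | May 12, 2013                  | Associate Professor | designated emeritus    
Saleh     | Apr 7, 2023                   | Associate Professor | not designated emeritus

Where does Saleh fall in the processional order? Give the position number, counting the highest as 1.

By current position: Saleh, Reyes, Drummond, Abara, Leclerc and Obi (Associate Professor); then Marchetti (Assistant Professor).
Among Saleh, Reyes, Drummond, Abara, Leclerc and Obi, by date the degree was conferred (later first): Saleh (Apr 7, 2023) before Reyes (Feb 1, 2022) before Drummond (Sep 11, 2016) before Abara, Leclerc and Obi (May 12, 2013).
Among Abara, Leclerc and Obi, alphabetically by surname: Abara before Leclerc before Obi.
Order: Saleh, Reyes, Drummond, Abara, Leclerc, Obi, Marchetti. So position 1.

1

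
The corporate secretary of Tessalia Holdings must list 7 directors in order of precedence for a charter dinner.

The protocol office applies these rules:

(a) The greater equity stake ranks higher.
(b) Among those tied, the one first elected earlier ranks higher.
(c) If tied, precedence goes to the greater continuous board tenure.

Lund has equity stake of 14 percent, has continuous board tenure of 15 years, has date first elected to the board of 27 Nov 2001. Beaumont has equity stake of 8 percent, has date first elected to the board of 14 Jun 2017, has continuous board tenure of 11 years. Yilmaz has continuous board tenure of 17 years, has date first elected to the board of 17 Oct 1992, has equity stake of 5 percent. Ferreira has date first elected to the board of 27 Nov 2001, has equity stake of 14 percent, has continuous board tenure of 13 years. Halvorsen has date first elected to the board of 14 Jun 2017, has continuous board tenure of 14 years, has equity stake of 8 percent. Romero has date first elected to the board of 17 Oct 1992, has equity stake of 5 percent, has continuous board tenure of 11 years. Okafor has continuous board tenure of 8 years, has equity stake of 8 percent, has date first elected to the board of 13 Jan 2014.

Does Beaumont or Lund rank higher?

By equity stake (higher first): Lund and Ferreira (both 14 percent); then Okafor, Halvorsen and Beaumont (each 8 percent); then Yilmaz and Romero (both 5 percent).
Lund and Ferreira both have date first elected to the board 27 Nov 2001, so the next rule applies.
Among Lund and Ferreira, by continuous board tenure (higher first): Lund (15 years) before Ferreira (13 years).
Among Okafor, Halvorsen and Beaumont, by date first elected to the board (earlier first): Okafor (13 Jan 2014) before Halvorsen and Beaumont (14 Jun 2017).
Among Halvorsen and Beaumont, by continuous board tenure (higher first): Halvorsen (14 years) before Beaumont (11 years).
Yilmaz and Romero both have date first elected to the board 17 Oct 1992, so the next rule applies.
Among Yilmaz and Romero, by continuous board tenure (higher first): Yilmaz (17 years) before Romero (11 years).
So Lund takes precedence.

Lund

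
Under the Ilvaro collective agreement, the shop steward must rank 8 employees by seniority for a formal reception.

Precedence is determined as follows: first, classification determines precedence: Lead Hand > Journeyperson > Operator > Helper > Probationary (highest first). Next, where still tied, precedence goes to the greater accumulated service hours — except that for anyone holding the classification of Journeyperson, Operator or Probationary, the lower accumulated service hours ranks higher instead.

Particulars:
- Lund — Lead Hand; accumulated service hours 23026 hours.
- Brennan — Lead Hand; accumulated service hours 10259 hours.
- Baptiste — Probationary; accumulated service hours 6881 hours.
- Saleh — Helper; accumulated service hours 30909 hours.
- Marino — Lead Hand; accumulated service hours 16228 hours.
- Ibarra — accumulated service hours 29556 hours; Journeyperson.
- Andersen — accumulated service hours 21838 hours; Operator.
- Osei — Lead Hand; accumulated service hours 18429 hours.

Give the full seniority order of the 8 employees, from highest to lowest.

Lund, Osei, Marino, Brennan, Ibarra, Andersen, Saleh, Baptiste

By classification: Lund, Osei, Marino and Brennan (Lead Hand); then Ibarra (Journeyperson); then Andersen (Operator); then Saleh (Helper); then Baptiste (Probationary).
Among Lund, Osei, Marino and Brennan, by accumulated service hours (higher first): Lund (23026 hours) before Osei (18429 hours) before Marino (16228 hours) before Brennan (10259 hours).
Full order: Lund, Osei, Marino, Brennan, Ibarra, Andersen, Saleh, Baptiste.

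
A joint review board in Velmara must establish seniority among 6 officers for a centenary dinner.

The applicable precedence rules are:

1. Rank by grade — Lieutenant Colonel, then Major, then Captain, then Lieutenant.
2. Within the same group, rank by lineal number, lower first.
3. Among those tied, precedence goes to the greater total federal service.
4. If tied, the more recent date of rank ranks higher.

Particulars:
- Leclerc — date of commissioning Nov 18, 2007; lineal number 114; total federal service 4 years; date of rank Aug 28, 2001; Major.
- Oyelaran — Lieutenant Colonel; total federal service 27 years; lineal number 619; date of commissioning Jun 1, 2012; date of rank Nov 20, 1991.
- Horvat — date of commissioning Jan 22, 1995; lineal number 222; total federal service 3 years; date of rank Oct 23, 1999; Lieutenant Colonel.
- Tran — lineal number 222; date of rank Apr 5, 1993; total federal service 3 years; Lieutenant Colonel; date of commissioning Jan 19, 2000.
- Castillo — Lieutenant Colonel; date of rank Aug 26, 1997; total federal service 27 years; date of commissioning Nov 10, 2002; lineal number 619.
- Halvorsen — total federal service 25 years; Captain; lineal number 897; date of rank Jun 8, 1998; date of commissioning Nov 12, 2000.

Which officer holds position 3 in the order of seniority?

By grade: Horvat, Tran, Castillo and Oyelaran (Lieutenant Colonel); then Leclerc (Major); then Halvorsen (Captain).
Among Horvat, Tran, Castillo and Oyelaran, by lineal number (lower first): Horvat and Tran (222) before Castillo and Oyelaran (619).
Horvat and Tran both have total federal service 3 years, so the next rule applies.
Among Horvat and Tran, by date of rank (later first): Horvat (Oct 23, 1999) before Tran (Apr 5, 1993).
Castillo and Oyelaran both have total federal service 27 years, so the next rule applies.
Among Castillo and Oyelaran, by date of rank (later first): Castillo (Aug 26, 1997) before Oyelaran (Nov 20, 1991).
Order: Horvat, Tran, Castillo, Oyelaran, Leclerc, Halvorsen.

Castillo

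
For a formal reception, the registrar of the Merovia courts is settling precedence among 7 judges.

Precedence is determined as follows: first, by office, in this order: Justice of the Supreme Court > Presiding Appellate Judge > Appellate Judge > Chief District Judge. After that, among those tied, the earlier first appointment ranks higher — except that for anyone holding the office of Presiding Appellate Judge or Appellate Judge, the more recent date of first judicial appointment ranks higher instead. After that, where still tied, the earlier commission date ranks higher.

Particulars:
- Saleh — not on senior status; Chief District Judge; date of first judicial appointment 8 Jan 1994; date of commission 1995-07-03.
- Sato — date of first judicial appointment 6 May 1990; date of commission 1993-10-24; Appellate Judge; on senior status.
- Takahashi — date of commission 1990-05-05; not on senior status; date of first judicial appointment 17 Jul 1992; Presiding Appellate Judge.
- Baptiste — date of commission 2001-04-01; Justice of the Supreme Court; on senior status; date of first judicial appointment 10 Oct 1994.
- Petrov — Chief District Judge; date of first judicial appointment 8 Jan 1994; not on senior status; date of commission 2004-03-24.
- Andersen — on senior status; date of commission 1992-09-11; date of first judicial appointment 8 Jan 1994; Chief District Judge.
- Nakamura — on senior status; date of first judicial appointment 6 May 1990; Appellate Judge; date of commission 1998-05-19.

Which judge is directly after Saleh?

By office: Baptiste (Justice of the Supreme Court); then Takahashi (Presiding Appellate Judge); then Sato and Nakamura (Appellate Judge); then Andersen, Saleh and Petrov (Chief District Judge).
Sato and Nakamura both have date of first judicial appointment 6 May 1990, so the next rule applies.
Among Sato and Nakamura, by date of commission (earlier first): Sato (1993-10-24) before Nakamura (1998-05-19).
Andersen, Saleh and Petrov all have date of first judicial appointment 8 Jan 1994, so the next rule applies.
Among Andersen, Saleh and Petrov, by date of commission (earlier first): Andersen (1992-09-11) before Saleh (1995-07-03) before Petrov (2004-03-24).
Order: Baptiste, Takahashi, Sato, Nakamura, Andersen, Saleh, Petrov.

Petrov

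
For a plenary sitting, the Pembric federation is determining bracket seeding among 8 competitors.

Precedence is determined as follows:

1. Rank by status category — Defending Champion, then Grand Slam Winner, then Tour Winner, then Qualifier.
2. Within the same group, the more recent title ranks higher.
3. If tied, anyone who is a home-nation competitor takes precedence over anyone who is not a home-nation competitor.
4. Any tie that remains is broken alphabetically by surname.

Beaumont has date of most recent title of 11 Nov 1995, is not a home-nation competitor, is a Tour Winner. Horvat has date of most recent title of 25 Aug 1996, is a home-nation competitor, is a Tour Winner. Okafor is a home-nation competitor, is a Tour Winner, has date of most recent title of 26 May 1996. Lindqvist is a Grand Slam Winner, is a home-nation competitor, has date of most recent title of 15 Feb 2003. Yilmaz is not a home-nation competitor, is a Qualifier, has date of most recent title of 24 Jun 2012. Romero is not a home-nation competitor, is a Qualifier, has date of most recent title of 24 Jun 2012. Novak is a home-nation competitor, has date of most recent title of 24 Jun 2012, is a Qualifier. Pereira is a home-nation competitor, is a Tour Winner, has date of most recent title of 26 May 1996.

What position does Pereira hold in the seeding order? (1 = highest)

4

By status category: Lindqvist (Grand Slam Winner); then Horvat, Okafor, Pereira and Beaumont (Tour Winner); then Novak, Romero and Yilmaz (Qualifier).
Among Horvat, Okafor, Pereira and Beaumont, by date of most recent title (later first): Horvat (25 Aug 1996) before Okafor and Pereira (26 May 1996) before Beaumont (11 Nov 1995).
Okafor and Pereira are each a home-nation competitor, so the next rule applies.
Among Okafor and Pereira, alphabetically by surname: Okafor before Pereira.
Novak, Romero and Yilmaz all have date of most recent title 24 Jun 2012, so the next rule applies.
Among Novak, Romero and Yilmaz, a home-nation competitor before not a home-nation competitor: Novak (a home-nation competitor) before Romero and Yilmaz (not a home-nation competitor).
Among Romero and Yilmaz, alphabetically by surname: Romero before Yilmaz.
Order: Lindqvist, Horvat, Okafor, Pereira, Beaumont, Novak, Romero, Yilmaz. So position 4.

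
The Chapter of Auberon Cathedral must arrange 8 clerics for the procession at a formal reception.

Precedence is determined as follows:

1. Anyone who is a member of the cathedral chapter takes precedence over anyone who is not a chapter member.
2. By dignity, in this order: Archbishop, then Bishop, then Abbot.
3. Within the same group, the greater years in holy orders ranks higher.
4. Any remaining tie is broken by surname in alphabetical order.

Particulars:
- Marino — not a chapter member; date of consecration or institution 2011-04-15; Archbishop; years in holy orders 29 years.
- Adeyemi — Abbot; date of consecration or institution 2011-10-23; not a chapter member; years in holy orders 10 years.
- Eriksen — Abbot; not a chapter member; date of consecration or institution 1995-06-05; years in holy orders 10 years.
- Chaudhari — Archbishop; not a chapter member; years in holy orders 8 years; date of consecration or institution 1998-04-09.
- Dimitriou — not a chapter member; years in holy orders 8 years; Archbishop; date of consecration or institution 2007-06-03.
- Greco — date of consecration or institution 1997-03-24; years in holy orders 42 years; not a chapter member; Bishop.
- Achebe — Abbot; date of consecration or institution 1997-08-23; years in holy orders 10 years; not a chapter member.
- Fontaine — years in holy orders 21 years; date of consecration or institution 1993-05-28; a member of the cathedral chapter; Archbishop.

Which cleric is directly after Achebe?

Adeyemi

By the first rule: Fontaine (a member of the cathedral chapter); then Marino, Chaudhari, Dimitriou, Greco, Achebe, Adeyemi and Eriksen (each not a chapter member).
Among Marino, Chaudhari, Dimitriou, Greco, Achebe, Adeyemi and Eriksen, by dignity: Marino, Chaudhari and Dimitriou (Archbishop) before Greco (Bishop) before Achebe, Adeyemi and Eriksen (Abbot).
Among Marino, Chaudhari and Dimitriou, by years in holy orders (higher first): Marino (29 years) before Chaudhari and Dimitriou (8 years).
Among Chaudhari and Dimitriou, alphabetically by surname: Chaudhari before Dimitriou.
Achebe, Adeyemi and Eriksen all have years in holy orders 10 years, so the next rule applies.
Among Achebe, Adeyemi and Eriksen, alphabetically by surname: Achebe before Adeyemi before Eriksen.
Order: Fontaine, Marino, Chaudhari, Dimitriou, Greco, Achebe, Adeyemi, Eriksen.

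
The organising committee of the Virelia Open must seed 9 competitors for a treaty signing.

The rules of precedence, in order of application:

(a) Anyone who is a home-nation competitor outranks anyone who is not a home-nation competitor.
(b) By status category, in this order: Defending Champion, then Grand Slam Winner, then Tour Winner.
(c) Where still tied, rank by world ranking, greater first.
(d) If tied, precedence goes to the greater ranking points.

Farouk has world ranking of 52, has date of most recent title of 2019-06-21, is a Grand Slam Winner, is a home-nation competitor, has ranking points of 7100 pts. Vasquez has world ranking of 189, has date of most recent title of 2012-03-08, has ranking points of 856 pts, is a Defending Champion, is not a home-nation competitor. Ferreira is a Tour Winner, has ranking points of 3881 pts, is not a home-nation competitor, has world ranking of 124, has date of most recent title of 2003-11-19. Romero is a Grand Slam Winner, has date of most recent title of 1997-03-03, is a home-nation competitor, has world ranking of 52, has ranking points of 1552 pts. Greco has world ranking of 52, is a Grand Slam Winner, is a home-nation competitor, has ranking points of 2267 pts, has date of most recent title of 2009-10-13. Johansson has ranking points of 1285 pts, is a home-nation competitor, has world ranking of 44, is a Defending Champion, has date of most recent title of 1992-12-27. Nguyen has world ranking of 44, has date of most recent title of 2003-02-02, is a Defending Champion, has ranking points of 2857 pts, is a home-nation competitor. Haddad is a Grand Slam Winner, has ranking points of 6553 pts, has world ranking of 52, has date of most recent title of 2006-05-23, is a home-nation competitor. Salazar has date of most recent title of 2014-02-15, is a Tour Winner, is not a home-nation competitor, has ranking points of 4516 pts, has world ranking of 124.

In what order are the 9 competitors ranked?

Nguyen, Johansson, Farouk, Haddad, Greco, Romero, Vasquez, Salazar, Ferreira

By the first rule: Nguyen, Johansson, Farouk, Haddad, Greco and Romero (each a home-nation competitor); then Vasquez, Salazar and Ferreira (each not a home-nation competitor).
Among Nguyen, Johansson, Farouk, Haddad, Greco and Romero, by status category: Nguyen and Johansson (Defending Champion) before Farouk, Haddad, Greco and Romero (Grand Slam Winner).
Nguyen and Johansson both have world ranking 44, so the next rule applies.
Among Nguyen and Johansson, by ranking points (higher first): Nguyen (2857 pts) before Johansson (1285 pts).
Farouk, Haddad, Greco and Romero all have world ranking 52, so the next rule applies.
Among Farouk, Haddad, Greco and Romero, by ranking points (higher first): Farouk (7100 pts) before Haddad (6553 pts) before Greco (2267 pts) before Romero (1552 pts).
Among Vasquez, Salazar and Ferreira, by status category: Vasquez (Defending Champion) before Salazar and Ferreira (Tour Winner).
Salazar and Ferreira both have world ranking 124, so the next rule applies.
Among Salazar and Ferreira, by ranking points (higher first): Salazar (4516 pts) before Ferreira (3881 pts).
Full order: Nguyen, Johansson, Farouk, Haddad, Greco, Romero, Vasquez, Salazar, Ferreira.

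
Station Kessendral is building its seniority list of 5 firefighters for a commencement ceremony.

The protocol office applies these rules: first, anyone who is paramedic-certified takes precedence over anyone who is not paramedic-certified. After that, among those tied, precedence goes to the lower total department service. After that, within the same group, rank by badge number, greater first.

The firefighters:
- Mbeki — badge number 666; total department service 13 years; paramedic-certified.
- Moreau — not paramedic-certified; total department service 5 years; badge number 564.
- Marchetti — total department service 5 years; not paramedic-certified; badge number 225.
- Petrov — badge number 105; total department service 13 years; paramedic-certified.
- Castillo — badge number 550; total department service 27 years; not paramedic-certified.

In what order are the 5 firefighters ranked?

Mbeki, Petrov, Moreau, Marchetti, Castillo

By the first rule: Mbeki and Petrov (both paramedic-certified); then Moreau, Marchetti and Castillo (each not paramedic-certified).
Mbeki and Petrov both have total department service 13 years, so the next rule applies.
Among Mbeki and Petrov, by badge number (higher first): Mbeki (666) before Petrov (105).
Among Moreau, Marchetti and Castillo, by total department service (lower first): Moreau and Marchetti (5 years) before Castillo (27 years).
Among Moreau and Marchetti, by badge number (higher first): Moreau (564) before Marchetti (225).
Full order: Mbeki, Petrov, Moreau, Marchetti, Castillo.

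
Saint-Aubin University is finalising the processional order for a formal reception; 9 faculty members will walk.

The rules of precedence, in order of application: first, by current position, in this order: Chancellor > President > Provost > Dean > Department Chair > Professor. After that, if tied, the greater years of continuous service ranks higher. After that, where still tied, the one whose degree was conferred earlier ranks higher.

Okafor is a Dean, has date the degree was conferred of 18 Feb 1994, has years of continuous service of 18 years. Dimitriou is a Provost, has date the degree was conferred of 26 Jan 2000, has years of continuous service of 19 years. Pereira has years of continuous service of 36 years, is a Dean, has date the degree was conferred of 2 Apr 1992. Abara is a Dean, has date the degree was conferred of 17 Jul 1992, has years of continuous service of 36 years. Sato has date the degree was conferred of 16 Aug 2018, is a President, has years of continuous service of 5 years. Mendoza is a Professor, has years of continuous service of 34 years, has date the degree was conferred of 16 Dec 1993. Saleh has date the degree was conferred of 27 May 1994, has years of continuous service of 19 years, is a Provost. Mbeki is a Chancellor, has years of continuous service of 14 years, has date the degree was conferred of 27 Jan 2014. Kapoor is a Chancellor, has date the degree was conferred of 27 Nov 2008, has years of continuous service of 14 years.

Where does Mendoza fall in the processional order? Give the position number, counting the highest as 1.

9

By current position: Kapoor and Mbeki (Chancellor); then Sato (President); then Saleh and Dimitriou (Provost); then Pereira, Abara and Okafor (Dean); then Mendoza (Professor).
Kapoor and Mbeki both have years of continuous service 14 years, so the next rule applies.
Among Kapoor and Mbeki, by date the degree was conferred (earlier first): Kapoor (27 Nov 2008) before Mbeki (27 Jan 2014).
Saleh and Dimitriou both have years of continuous service 19 years, so the next rule applies.
Among Saleh and Dimitriou, by date the degree was conferred (earlier first): Saleh (27 May 1994) before Dimitriou (26 Jan 2000).
Among Pereira, Abara and Okafor, by years of continuous service (higher first): Pereira and Abara (36 years) before Okafor (18 years).
Among Pereira and Abara, by date the degree was conferred (earlier first): Pereira (2 Apr 1992) before Abara (17 Jul 1992).
Order: Kapoor, Mbeki, Sato, Saleh, Dimitriou, Pereira, Abara, Okafor, Mendoza. So position 9.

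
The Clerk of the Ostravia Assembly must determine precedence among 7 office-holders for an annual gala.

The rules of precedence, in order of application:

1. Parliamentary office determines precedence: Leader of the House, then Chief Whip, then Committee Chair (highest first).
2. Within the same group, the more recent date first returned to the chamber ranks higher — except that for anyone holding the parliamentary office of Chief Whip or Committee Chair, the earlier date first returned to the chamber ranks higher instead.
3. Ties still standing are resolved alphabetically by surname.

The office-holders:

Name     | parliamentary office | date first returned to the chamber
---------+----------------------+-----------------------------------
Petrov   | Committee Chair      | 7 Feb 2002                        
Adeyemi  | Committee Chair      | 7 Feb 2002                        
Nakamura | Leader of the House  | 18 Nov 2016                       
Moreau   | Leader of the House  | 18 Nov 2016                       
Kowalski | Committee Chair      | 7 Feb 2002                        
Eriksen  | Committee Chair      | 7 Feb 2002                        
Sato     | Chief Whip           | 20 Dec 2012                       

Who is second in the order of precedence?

By parliamentary office: Moreau and Nakamura (Leader of the House); then Sato (Chief Whip); then Adeyemi, Eriksen, Kowalski and Petrov (Committee Chair).
Moreau and Nakamura both have date first returned to the chamber 18 Nov 2016, so the next rule applies.
Among Moreau and Nakamura, alphabetically by surname: Moreau before Nakamura.
Adeyemi, Eriksen, Kowalski and Petrov all have date first returned to the chamber 7 Feb 2002, so the next rule applies.
Among Adeyemi, Eriksen, Kowalski and Petrov, alphabetically by surname: Adeyemi before Eriksen before Kowalski before Petrov.
Order: Moreau, Nakamura, Sato, Adeyemi, Eriksen, Kowalski, Petrov.

Nakamura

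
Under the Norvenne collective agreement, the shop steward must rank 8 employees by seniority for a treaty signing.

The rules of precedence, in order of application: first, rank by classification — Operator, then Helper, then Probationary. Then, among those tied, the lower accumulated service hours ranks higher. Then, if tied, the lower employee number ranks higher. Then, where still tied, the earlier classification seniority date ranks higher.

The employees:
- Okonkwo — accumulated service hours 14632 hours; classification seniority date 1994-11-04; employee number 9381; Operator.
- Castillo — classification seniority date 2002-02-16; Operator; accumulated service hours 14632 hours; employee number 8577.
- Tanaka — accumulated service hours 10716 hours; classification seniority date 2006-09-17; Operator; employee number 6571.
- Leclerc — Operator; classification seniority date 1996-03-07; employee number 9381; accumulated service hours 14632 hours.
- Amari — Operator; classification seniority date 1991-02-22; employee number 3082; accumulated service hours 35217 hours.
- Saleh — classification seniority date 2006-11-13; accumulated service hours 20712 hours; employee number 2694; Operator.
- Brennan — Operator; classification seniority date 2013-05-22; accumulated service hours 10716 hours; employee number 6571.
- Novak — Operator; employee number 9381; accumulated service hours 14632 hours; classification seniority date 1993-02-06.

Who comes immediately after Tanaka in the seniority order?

By classification: Tanaka, Brennan, Castillo, Novak, Okonkwo, Leclerc, Saleh and Amari (Operator).
Among Tanaka, Brennan, Castillo, Novak, Okonkwo, Leclerc, Saleh and Amari, by accumulated service hours (lower first): Tanaka and Brennan (10716 hours) before Castillo, Novak, Okonkwo and Leclerc (14632 hours) before Saleh (20712 hours) before Amari (35217 hours).
Tanaka and Brennan both have employee number 6571, so the next rule applies.
Among Tanaka and Brennan, by classification seniority date (earlier first): Tanaka (2006-09-17) before Brennan (2013-05-22).
Among Castillo, Novak, Okonkwo and Leclerc, by employee number (lower first): Castillo (8577) before Novak, Okonkwo and Leclerc (9381).
Among Novak, Okonkwo and Leclerc, by classification seniority date (earlier first): Novak (1993-02-06) before Okonkwo (1994-11-04) before Leclerc (1996-03-07).
Order: Tanaka, Brennan, Castillo, Novak, Okonkwo, Leclerc, Saleh, Amari.

Brennan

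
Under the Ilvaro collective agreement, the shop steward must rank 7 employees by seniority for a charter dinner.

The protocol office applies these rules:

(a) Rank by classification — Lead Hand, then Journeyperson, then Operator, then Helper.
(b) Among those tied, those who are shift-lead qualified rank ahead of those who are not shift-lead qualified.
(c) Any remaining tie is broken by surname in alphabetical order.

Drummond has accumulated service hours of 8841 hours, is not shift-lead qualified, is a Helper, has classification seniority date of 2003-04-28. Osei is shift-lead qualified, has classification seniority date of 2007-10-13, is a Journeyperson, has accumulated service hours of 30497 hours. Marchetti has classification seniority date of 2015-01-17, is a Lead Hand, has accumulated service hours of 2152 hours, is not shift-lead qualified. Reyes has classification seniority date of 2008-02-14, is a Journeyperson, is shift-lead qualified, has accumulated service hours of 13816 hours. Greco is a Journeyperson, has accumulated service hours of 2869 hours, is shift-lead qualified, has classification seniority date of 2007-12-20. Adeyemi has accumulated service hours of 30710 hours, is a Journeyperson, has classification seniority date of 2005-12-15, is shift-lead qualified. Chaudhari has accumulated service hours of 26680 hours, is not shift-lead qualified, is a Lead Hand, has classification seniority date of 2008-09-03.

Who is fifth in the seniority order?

By classification: Chaudhari and Marchetti (Lead Hand); then Adeyemi, Greco, Osei and Reyes (Journeyperson); then Drummond (Helper).
Chaudhari and Marchetti are each not shift-lead qualified, so the next rule applies.
Among Chaudhari and Marchetti, alphabetically by surname: Chaudhari before Marchetti.
Adeyemi, Greco, Osei and Reyes are each shift-lead qualified, so the next rule applies.
Among Adeyemi, Greco, Osei and Reyes, alphabetically by surname: Adeyemi before Greco before Osei before Reyes.
Order: Chaudhari, Marchetti, Adeyemi, Greco, Osei, Reyes, Drummond.

Osei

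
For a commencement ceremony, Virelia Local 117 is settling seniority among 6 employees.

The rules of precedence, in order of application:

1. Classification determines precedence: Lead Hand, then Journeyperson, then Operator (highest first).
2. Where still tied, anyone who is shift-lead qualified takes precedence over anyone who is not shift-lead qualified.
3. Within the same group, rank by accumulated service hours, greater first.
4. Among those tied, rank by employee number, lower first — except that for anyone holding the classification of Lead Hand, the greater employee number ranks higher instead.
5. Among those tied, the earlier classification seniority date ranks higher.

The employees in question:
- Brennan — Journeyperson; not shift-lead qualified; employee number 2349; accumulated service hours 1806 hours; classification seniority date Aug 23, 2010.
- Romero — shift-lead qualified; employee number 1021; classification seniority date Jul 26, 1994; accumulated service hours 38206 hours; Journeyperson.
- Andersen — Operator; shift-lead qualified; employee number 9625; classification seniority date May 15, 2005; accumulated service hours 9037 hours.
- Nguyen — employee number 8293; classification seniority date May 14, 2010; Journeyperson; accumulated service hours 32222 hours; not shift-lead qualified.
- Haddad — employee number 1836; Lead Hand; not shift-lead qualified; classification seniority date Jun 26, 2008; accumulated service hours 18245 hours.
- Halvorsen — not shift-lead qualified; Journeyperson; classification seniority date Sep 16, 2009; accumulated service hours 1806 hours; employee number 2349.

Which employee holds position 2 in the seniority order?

By classification: Haddad (Lead Hand); then Romero, Nguyen, Halvorsen and Brennan (Journeyperson); then Andersen (Operator).
Among Romero, Nguyen, Halvorsen and Brennan, shift-lead qualified before not shift-lead qualified: Romero (shift-lead qualified) before Nguyen, Halvorsen and Brennan (not shift-lead qualified).
Among Nguyen, Halvorsen and Brennan, by accumulated service hours (higher first): Nguyen (32222 hours) before Halvorsen and Brennan (1806 hours).
Halvorsen and Brennan both have employee number 2349, so the next rule applies.
Among Halvorsen and Brennan, by classification seniority date (earlier first): Halvorsen (Sep 16, 2009) before Brennan (Aug 23, 2010).
Order: Haddad, Romero, Nguyen, Halvorsen, Brennan, Andersen.

Romero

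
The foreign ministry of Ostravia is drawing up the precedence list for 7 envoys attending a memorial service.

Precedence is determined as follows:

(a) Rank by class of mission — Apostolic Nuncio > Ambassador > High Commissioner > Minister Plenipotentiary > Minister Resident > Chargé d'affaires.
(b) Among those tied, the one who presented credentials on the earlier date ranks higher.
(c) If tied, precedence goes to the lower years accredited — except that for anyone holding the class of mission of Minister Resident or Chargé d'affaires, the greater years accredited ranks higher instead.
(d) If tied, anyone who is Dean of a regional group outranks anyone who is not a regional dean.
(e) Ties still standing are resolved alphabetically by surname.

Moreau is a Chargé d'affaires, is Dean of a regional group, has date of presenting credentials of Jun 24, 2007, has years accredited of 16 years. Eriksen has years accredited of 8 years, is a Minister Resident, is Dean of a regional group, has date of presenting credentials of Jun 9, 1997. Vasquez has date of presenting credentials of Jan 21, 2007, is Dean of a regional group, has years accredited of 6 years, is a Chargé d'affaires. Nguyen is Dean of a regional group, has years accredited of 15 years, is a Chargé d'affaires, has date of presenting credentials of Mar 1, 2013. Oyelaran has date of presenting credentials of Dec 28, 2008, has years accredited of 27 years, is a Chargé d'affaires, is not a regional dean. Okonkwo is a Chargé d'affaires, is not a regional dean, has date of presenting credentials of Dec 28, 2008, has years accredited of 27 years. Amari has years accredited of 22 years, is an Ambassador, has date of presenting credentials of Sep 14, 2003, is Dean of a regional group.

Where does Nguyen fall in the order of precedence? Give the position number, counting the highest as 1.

7

By class of mission: Amari (Ambassador); then Eriksen (Minister Resident); then Vasquez, Moreau, Okonkwo, Oyelaran and Nguyen (Chargé d'affaires).
Among Vasquez, Moreau, Okonkwo, Oyelaran and Nguyen, by date of presenting credentials (earlier first): Vasquez (Jan 21, 2007) before Moreau (Jun 24, 2007) before Okonkwo and Oyelaran (Dec 28, 2008) before Nguyen (Mar 1, 2013).
Okonkwo and Oyelaran both have years accredited 27 years, so the next rule applies.
Okonkwo and Oyelaran are each not a regional dean, so the next rule applies.
Among Okonkwo and Oyelaran, alphabetically by surname: Okonkwo before Oyelaran.
Order: Amari, Eriksen, Vasquez, Moreau, Okonkwo, Oyelaran, Nguyen. So position 7.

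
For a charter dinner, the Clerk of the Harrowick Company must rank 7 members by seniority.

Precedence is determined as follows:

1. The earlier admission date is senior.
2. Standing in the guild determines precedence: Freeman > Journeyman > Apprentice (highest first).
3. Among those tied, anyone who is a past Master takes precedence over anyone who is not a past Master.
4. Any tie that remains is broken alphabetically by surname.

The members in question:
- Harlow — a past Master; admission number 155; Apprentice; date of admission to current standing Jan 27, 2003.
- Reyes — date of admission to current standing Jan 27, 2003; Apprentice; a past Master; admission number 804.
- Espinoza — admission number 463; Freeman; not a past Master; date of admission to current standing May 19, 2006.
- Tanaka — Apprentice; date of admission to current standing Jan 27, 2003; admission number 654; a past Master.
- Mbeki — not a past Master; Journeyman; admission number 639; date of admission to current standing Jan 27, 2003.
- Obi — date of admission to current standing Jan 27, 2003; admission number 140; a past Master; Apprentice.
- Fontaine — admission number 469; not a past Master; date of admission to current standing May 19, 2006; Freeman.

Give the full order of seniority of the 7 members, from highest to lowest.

By date of admission to current standing (earlier first): Mbeki, Harlow, Obi, Reyes and Tanaka (each Jan 27, 2003); then Espinoza and Fontaine (both May 19, 2006).
Among Mbeki, Harlow, Obi, Reyes and Tanaka, by standing in the guild: Mbeki (Journeyman) before Harlow, Obi, Reyes and Tanaka (Apprentice).
Harlow, Obi, Reyes and Tanaka are each a past Master, so the next rule applies.
Among Harlow, Obi, Reyes and Tanaka, alphabetically by surname: Harlow before Obi before Reyes before Tanaka.
Espinoza and Fontaine are each Freeman, so the next rule applies.
Espinoza and Fontaine are each not a past Master, so the next rule applies.
Among Espinoza and Fontaine, alphabetically by surname: Espinoza before Fontaine.
Full order: Mbeki, Harlow, Obi, Reyes, Tanaka, Espinoza, Fontaine.

Mbeki, Harlow, Obi, Reyes, Tanaka, Espinoza, Fontaine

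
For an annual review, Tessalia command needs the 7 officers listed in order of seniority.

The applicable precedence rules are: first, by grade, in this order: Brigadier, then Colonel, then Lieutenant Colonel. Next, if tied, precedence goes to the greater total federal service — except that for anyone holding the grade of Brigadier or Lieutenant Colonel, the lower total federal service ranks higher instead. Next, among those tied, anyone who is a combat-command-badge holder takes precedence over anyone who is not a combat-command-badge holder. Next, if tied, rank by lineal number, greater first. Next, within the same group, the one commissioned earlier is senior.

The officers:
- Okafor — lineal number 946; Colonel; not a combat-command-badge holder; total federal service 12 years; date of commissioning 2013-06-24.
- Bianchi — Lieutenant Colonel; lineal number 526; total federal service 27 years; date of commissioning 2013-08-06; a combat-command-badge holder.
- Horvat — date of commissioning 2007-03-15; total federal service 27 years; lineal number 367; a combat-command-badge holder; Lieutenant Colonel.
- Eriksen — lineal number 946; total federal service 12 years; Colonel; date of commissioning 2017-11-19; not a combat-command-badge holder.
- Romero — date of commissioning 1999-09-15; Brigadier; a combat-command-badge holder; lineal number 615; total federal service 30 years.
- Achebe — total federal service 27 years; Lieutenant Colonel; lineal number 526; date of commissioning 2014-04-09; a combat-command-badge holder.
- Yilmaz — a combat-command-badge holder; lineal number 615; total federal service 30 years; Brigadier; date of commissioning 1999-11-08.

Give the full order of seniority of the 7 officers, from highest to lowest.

Romero, Yilmaz, Okafor, Eriksen, Bianchi, Achebe, Horvat

By grade: Romero and Yilmaz (Brigadier); then Okafor and Eriksen (Colonel); then Bianchi, Achebe and Horvat (Lieutenant Colonel).
Romero and Yilmaz both have total federal service 30 years, so the next rule applies.
Romero and Yilmaz are each a combat-command-badge holder, so the next rule applies.
Romero and Yilmaz both have lineal number 615, so the next rule applies.
Among Romero and Yilmaz, by date of commissioning (earlier first): Romero (1999-09-15) before Yilmaz (1999-11-08).
Okafor and Eriksen both have total federal service 12 years, so the next rule applies.
Okafor and Eriksen are each not a combat-command-badge holder, so the next rule applies.
Okafor and Eriksen both have lineal number 946, so the next rule applies.
Among Okafor and Eriksen, by date of commissioning (earlier first): Okafor (2013-06-24) before Eriksen (2017-11-19).
Bianchi, Achebe and Horvat all have total federal service 27 years, so the next rule applies.
Bianchi, Achebe and Horvat are each a combat-command-badge holder, so the next rule applies.
Among Bianchi, Achebe and Horvat, by lineal number (higher first): Bianchi and Achebe (526) before Horvat (367).
Among Bianchi and Achebe, by date of commissioning (earlier first): Bianchi (2013-08-06) before Achebe (2014-04-09).
Full order: Romero, Yilmaz, Okafor, Eriksen, Bianchi, Achebe, Horvat.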